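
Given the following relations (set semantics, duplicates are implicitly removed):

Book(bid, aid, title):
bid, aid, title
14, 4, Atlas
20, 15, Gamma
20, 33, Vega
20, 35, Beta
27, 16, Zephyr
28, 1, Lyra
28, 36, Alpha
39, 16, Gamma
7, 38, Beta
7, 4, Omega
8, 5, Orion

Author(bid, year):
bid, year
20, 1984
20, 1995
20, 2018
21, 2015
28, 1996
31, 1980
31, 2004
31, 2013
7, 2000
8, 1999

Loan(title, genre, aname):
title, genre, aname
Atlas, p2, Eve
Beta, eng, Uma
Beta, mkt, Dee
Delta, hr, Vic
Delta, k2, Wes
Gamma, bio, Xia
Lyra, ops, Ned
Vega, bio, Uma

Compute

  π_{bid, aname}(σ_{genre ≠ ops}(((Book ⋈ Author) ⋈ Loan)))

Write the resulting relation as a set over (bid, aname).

Natural join on bid: {(20, 15, Gamma, 1984), (20, 15, Gamma, 1995), (20, 15, Gamma, 2018), (20, 33, Vega, 1984), (20, 33, Vega, 1995), (20, 33, Vega, 2018), (20, 35, Beta, 1984), (20, 35, Beta, 1995), (20, 35, Beta, 2018), (28, 1, Lyra, 1996), (28, 36, Alpha, 1996), (7, 38, Beta, 2000), (7, 4, Omega, 2000), (8, 5, Orion, 1999)}
Natural join on title: {(20, 15, Gamma, 1984, bio, Xia), (20, 15, Gamma, 1995, bio, Xia), (20, 15, Gamma, 2018, bio, Xia), (20, 33, Vega, 1984, bio, Uma), (20, 33, Vega, 1995, bio, Uma), (20, 33, Vega, 2018, bio, Uma), (20, 35, Beta, 1984, eng, Uma), (20, 35, Beta, 1984, mkt, Dee), (20, 35, Beta, 1995, eng, Uma), (20, 35, Beta, 1995, mkt, Dee), (20, 35, Beta, 2018, eng, Uma), (20, 35, Beta, 2018, mkt, Dee), (28, 1, Lyra, 1996, ops, Ned), (7, 38, Beta, 2000, eng, Uma), (7, 38, Beta, 2000, mkt, Dee)}
σ[genre ≠ ops]: keep tuples satisfying genre ≠ ops → {(20, 15, Gamma, 1984, bio, Xia), (20, 15, Gamma, 1995, bio, Xia), (20, 15, Gamma, 2018, bio, Xia), (20, 33, Vega, 1984, bio, Uma), (20, 33, Vega, 1995, bio, Uma), (20, 33, Vega, 2018, bio, Uma), (20, 35, Beta, 1984, eng, Uma), (20, 35, Beta, 1984, mkt, Dee), (20, 35, Beta, 1995, eng, Uma), (20, 35, Beta, 1995, mkt, Dee), (20, 35, Beta, 2018, eng, Uma), (20, 35, Beta, 2018, mkt, Dee), (7, 38, Beta, 2000, eng, Uma), (7, 38, Beta, 2000, mkt, Dee)}
π[bid, aname]: project onto (bid, aname) (9 duplicate(s) eliminated) → {(20, Dee), (20, Uma), (20, Xia), (7, Dee), (7, Uma)}

{(20, Dee), (20, Uma), (20, Xia), (7, Dee), (7, Uma)}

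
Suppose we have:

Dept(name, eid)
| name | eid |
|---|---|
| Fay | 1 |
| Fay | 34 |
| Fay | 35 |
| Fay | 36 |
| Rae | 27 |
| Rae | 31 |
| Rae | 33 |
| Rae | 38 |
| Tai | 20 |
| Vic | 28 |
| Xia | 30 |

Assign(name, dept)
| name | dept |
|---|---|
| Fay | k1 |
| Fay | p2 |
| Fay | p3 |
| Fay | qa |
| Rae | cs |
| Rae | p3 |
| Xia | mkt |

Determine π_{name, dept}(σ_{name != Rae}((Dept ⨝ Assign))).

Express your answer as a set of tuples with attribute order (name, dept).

Natural join on name: {(Fay, 1, k1), (Fay, 1, p2), (Fay, 1, p3), (Fay, 1, qa), (Fay, 34, k1), (Fay, 34, p2), (Fay, 34, p3), (Fay, 34, qa), (Fay, 35, k1), (Fay, 35, p2), (Fay, 35, p3), (Fay, 35, qa), (Fay, 36, k1), (Fay, 36, p2), (Fay, 36, p3), (Fay, 36, qa), (Rae, 27, cs), (Rae, 27, p3), (Rae, 31, cs), (Rae, 31, p3), (Rae, 33, cs), (Rae, 33, p3), (Rae, 38, cs), (Rae, 38, p3), (Xia, 30, mkt)}
Filtering on name != Rae leaves {(Fay, 1, k1), (Fay, 1, p2), (Fay, 1, p3), (Fay, 1, qa), (Fay, 34, k1), (Fay, 34, p2), (Fay, 34, p3), (Fay, 34, qa), (Fay, 35, k1), (Fay, 35, p2), (Fay, 35, p3), (Fay, 35, qa), (Fay, 36, k1), (Fay, 36, p2), (Fay, 36, p3), (Fay, 36, qa), (Xia, 30, mkt)}.
Keep only column(s) name, dept (12 duplicate(s) eliminated): {(Fay, k1), (Fay, p2), (Fay, p3), (Fay, qa), (Xia, mkt)}

{(Fay, k1), (Fay, p2), (Fay, p3), (Fay, qa), (Xia, mkt)}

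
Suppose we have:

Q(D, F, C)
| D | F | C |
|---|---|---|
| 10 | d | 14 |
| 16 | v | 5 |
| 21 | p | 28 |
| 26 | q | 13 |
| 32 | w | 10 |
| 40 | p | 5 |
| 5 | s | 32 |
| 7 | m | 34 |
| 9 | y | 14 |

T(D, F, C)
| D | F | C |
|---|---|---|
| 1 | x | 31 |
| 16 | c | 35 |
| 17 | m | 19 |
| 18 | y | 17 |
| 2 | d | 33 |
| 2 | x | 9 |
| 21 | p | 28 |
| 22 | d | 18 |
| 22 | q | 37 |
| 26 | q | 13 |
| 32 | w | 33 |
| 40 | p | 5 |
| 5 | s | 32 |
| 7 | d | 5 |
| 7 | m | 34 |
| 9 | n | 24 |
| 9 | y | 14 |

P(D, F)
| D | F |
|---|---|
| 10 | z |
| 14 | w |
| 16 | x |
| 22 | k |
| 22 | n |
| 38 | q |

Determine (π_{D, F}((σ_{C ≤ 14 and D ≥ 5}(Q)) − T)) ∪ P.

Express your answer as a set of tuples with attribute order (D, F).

{(10, d), (10, z), (14, w), (16, v), (16, x), (22, k), (22, n), (32, w), (38, q)}

Filtering on C ≤ 14 and D ≥ 5 leaves {(10, d, 14), (16, v, 5), (26, q, 13), (32, w, 10), (40, p, 5), (9, y, 14)}.
Taking the difference: {(10, d, 14), (16, v, 5), (32, w, 10)}
π_{D, F} gives {(10, d), (16, v), (32, w)}.
Taking the union: {(10, d), (10, z), (14, w), (16, v), (16, x), (22, k), (22, n), (32, w), (38, q)}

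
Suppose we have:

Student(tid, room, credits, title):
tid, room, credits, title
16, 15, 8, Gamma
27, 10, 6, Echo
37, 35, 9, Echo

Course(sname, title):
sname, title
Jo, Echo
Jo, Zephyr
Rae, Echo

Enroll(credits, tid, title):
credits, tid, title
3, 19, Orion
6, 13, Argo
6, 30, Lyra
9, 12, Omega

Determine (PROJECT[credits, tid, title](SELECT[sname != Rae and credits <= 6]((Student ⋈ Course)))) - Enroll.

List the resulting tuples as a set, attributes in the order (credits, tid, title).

Student ⋈ Course (natural join on title): {(27, 10, 6, Echo, Jo), (27, 10, 6, Echo, Rae), (37, 35, 9, Echo, Jo), (37, 35, 9, Echo, Rae)}
σ[sname != Rae and credits <= 6]: keep tuples satisfying sname != Rae and credits <= 6 → {(27, 10, 6, Echo, Jo)}
Projecting to credits, tid, title: {(6, 27, Echo)}
Set difference of the two operands is {(6, 27, Echo)}.

{(6, 27, Echo)}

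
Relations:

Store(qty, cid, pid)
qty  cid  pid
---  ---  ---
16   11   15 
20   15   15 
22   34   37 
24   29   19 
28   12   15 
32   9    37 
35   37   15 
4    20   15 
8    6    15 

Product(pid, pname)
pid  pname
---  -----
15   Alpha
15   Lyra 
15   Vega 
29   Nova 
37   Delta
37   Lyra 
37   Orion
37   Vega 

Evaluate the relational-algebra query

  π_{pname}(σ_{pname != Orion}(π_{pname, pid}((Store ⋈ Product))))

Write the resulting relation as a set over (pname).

Store ⋈ Product (natural join on pid): {(16, 11, 15, Alpha), (16, 11, 15, Lyra), (16, 11, 15, Vega), (20, 15, 15, Alpha), (20, 15, 15, Lyra), (20, 15, 15, Vega), (22, 34, 37, Delta), (22, 34, 37, Lyra), (22, 34, 37, Orion), (22, 34, 37, Vega), (28, 12, 15, Alpha), (28, 12, 15, Lyra), (28, 12, 15, Vega), (32, 9, 37, Delta), (32, 9, 37, Lyra), (32, 9, 37, Orion), (32, 9, 37, Vega), (35, 37, 15, Alpha), (35, 37, 15, Lyra), (35, 37, 15, Vega), (4, 20, 15, Alpha), (4, 20, 15, Lyra), (4, 20, 15, Vega), (8, 6, 15, Alpha), (8, 6, 15, Lyra), (8, 6, 15, Vega)}
Projecting to pname, pid (19 duplicate(s) eliminated): {(Alpha, 15), (Delta, 37), (Lyra, 15), (Lyra, 37), (Orion, 37), (Vega, 15), (Vega, 37)}
Apply σ_{pname != Orion}; surviving tuples: {(Alpha, 15), (Delta, 37), (Lyra, 15), (Lyra, 37), (Vega, 15), (Vega, 37)}
Projecting to pname (2 duplicate(s) eliminated): {Alpha, Delta, Lyra, Vega}

{Alpha, Delta, Lyra, Vega}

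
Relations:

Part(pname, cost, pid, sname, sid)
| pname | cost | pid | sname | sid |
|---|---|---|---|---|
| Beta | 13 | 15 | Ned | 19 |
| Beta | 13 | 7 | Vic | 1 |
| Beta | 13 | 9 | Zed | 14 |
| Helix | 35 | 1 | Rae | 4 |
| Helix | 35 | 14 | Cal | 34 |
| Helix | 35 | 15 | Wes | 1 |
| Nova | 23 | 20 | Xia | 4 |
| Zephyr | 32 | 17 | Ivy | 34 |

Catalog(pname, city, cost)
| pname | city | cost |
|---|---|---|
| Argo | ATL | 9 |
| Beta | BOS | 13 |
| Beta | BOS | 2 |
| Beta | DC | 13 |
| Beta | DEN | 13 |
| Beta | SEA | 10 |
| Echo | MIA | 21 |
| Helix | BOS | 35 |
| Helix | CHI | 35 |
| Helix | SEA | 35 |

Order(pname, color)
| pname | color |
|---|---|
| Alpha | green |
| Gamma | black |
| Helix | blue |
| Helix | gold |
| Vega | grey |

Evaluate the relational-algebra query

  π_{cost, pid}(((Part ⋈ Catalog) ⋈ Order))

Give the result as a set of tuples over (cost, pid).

{(35, 1), (35, 14), (35, 15)}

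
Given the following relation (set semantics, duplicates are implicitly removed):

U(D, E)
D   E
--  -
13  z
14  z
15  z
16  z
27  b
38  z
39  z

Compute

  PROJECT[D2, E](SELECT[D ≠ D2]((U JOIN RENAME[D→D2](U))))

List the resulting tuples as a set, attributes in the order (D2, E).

ρ[D→D2]: schema becomes (D2, E); tuples unchanged.
U ⋈ RENAME[D→D2](U) (natural join on E): {(13, z, 13), (13, z, 14), (13, z, 15), (13, z, 16), (13, z, 38), (13, z, 39), (14, z, 13), (14, z, 14), (14, z, 15), (14, z, 16), (14, z, 38), (14, z, 39), (15, z, 13), (15, z, 14), (15, z, 15), (15, z, 16), (15, z, 38), (15, z, 39), (16, z, 13), (16, z, 14), (16, z, 15), (16, z, 16), (16, z, 38), (16, z, 39), (27, b, 27), (38, z, 13), (38, z, 14), (38, z, 15), (38, z, 16), (38, z, 38), (38, z, 39), (39, z, 13), (39, z, 14), (39, z, 15), (39, z, 16), (39, z, 38), (39, z, 39)}
Selection D ≠ D2: {(13, z, 14), (13, z, 15), (13, z, 16), (13, z, 38), (13, z, 39), (14, z, 13), (14, z, 15), (14, z, 16), (14, z, 38), (14, z, 39), (15, z, 13), (15, z, 14), (15, z, 16), (15, z, 38), (15, z, 39), (16, z, 13), (16, z, 14), (16, z, 15), (16, z, 38), (16, z, 39), (38, z, 13), (38, z, 14), (38, z, 15), (38, z, 16), (38, z, 39), (39, z, 13), (39, z, 14), (39, z, 15), (39, z, 16), (39, z, 38)}
Projecting to D2, E (24 duplicate(s) eliminated): {(13, z), (14, z), (15, z), (16, z), (38, z), (39, z)}

{(13, z), (14, z), (15, z), (16, z), (38, z), (39, z)}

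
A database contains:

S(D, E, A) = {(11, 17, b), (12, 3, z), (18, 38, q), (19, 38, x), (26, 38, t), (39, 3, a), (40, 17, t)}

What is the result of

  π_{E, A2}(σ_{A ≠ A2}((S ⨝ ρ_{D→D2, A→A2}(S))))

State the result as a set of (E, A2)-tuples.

ρ[D→D2, A→A2]: schema becomes (D2, E, A2); tuples unchanged.
Joining S and ρ_{D→D2, A→A2}(S) on E yields {(11, 17, b, 11, b), (11, 17, b, 40, t), (12, 3, z, 12, z), (12, 3, z, 39, a), (18, 38, q, 18, q), (18, 38, q, 19, x), (18, 38, q, 26, t), (19, 38, x, 18, q), (19, 38, x, 19, x), (19, 38, x, 26, t), (26, 38, t, 18, q), (26, 38, t, 19, x), (26, 38, t, 26, t), (39, 3, a, 12, z), (39, 3, a, 39, a), (40, 17, t, 11, b), (40, 17, t, 40, t)}.
Apply σ_{A ≠ A2}; surviving tuples: {(11, 17, b, 40, t), (12, 3, z, 39, a), (18, 38, q, 19, x), (18, 38, q, 26, t), (19, 38, x, 18, q), (19, 38, x, 26, t), (26, 38, t, 18, q), (26, 38, t, 19, x), (39, 3, a, 12, z), (40, 17, t, 11, b)}
Keep only column(s) E, A2 (3 duplicate(s) eliminated): {(17, b), (17, t), (3, a), (3, z), (38, q), (38, t), (38, x)}

{(17, b), (17, t), (3, a), (3, z), (38, q), (38, t), (38, x)}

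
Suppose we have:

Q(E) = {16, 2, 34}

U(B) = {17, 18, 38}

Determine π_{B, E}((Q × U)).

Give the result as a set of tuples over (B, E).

Q × U: Cartesian product, 3·3 = 9 tuples over (E, B).
π[B, E]: project onto (B, E) → {(17, 16), (17, 2), (17, 34), (18, 16), (18, 2), (18, 34), (38, 16), (38, 2), (38, 34)}

{(17, 16), (17, 2), (17, 34), (18, 16), (18, 2), (18, 34), (38, 16), (38, 2), (38, 34)}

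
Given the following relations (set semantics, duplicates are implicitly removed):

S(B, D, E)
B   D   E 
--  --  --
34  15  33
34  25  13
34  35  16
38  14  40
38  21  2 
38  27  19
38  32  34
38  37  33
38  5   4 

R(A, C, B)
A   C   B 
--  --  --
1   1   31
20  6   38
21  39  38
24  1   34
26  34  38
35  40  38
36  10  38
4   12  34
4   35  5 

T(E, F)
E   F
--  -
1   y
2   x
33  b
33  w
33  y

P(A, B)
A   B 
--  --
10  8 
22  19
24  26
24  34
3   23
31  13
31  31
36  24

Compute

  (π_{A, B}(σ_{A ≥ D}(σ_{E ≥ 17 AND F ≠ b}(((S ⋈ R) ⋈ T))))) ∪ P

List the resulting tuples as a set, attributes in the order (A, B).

{(10, 8), (22, 19), (24, 26), (24, 34), (3, 23), (31, 13), (31, 31), (36, 24)}

Joining S and R on B yields {(34, 15, 33, 24, 1), (34, 15, 33, 4, 12), (34, 25, 13, 24, 1), (34, 25, 13, 4, 12), (34, 35, 16, 24, 1), (34, 35, 16, 4, 12), (38, 14, 40, 20, 6), (38, 14, 40, 21, 39), (38, 14, 40, 26, 34), (38, 14, 40, 35, 40), (38, 14, 40, 36, 10), (38, 21, 2, 20, 6), (38, 21, 2, 21, 39), (38, 21, 2, 26, 34), (38, 21, 2, 35, 40), (38, 21, 2, 36, 10), (38, 27, 19, 20, 6), (38, 27, 19, 21, 39), (38, 27, 19, 26, 34), (38, 27, 19, 35, 40), (38, 27, 19, 36, 10), (38, 32, 34, 20, 6), (38, 32, 34, 21, 39), (38, 32, 34, 26, 34), (38, 32, 34, 35, 40), (38, 32, 34, 36, 10), (38, 37, 33, 20, 6), (38, 37, 33, 21, 39), (38, 37, 33, 26, 34), (38, 37, 33, 35, 40), (38, 37, 33, 36, 10), (38, 5, 4, 20, 6), (38, 5, 4, 21, 39), (38, 5, 4, 26, 34), (38, 5, 4, 35, 40), (38, 5, 4, 36, 10)}.
Joining (S ⋈ R) and T on E yields {(34, 15, 33, 24, 1, b), (34, 15, 33, 24, 1, w), (34, 15, 33, 24, 1, y), (34, 15, 33, 4, 12, b), (34, 15, 33, 4, 12, w), (34, 15, 33, 4, 12, y), (38, 21, 2, 20, 6, x), (38, 21, 2, 21, 39, x), (38, 21, 2, 26, 34, x), (38, 21, 2, 35, 40, x), (38, 21, 2, 36, 10, x), (38, 37, 33, 20, 6, b), (38, 37, 33, 20, 6, w), (38, 37, 33, 20, 6, y), (38, 37, 33, 21, 39, b), (38, 37, 33, 21, 39, w), (38, 37, 33, 21, 39, y), (38, 37, 33, 26, 34, b), (38, 37, 33, 26, 34, w), (38, 37, 33, 26, 34, y), (38, 37, 33, 35, 40, b), (38, 37, 33, 35, 40, w), (38, 37, 33, 35, 40, y), (38, 37, 33, 36, 10, b), (38, 37, 33, 36, 10, w), (38, 37, 33, 36, 10, y)}.
Selection E ≥ 17 AND F ≠ b: {(34, 15, 33, 24, 1, w), (34, 15, 33, 24, 1, y), (34, 15, 33, 4, 12, w), (34, 15, 33, 4, 12, y), (38, 37, 33, 20, 6, w), (38, 37, 33, 20, 6, y), (38, 37, 33, 21, 39, w), (38, 37, 33, 21, 39, y), (38, 37, 33, 26, 34, w), (38, 37, 33, 26, 34, y), (38, 37, 33, 35, 40, w), (38, 37, 33, 35, 40, y), (38, 37, 33, 36, 10, w), (38, 37, 33, 36, 10, y)}
Selection A ≥ D: {(34, 15, 33, 24, 1, w), (34, 15, 33, 24, 1, y)}
Projecting to A, B (1 duplicate(s) eliminated): {(24, 34)}
Taking the union: {(10, 8), (22, 19), (24, 26), (24, 34), (3, 23), (31, 13), (31, 31), (36, 24)}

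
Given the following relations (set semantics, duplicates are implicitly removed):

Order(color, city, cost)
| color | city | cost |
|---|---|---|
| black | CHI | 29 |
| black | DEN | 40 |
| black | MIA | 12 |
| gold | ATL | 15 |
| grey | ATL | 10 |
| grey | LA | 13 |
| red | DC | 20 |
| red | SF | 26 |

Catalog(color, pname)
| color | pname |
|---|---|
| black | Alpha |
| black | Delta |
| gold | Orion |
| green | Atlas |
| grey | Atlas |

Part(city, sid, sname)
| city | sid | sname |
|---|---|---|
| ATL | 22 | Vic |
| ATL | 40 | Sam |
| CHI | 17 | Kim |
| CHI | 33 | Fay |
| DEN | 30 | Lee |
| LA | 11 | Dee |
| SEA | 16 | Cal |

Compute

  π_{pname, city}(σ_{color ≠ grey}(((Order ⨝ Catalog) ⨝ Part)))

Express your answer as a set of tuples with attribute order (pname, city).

Order ⋈ Catalog (natural join on color): {(black, CHI, 29, Alpha), (black, CHI, 29, Delta), (black, DEN, 40, Alpha), (black, DEN, 40, Delta), (black, MIA, 12, Alpha), (black, MIA, 12, Delta), (gold, ATL, 15, Orion), (grey, ATL, 10, Atlas), (grey, LA, 13, Atlas)}
(Order ⨝ Catalog) ⋈ Part (natural join on city): {(black, CHI, 29, Alpha, 17, Kim), (black, CHI, 29, Alpha, 33, Fay), (black, CHI, 29, Delta, 17, Kim), (black, CHI, 29, Delta, 33, Fay), (black, DEN, 40, Alpha, 30, Lee), (black, DEN, 40, Delta, 30, Lee), (gold, ATL, 15, Orion, 22, Vic), (gold, ATL, 15, Orion, 40, Sam), (grey, ATL, 10, Atlas, 22, Vic), (grey, ATL, 10, Atlas, 40, Sam), (grey, LA, 13, Atlas, 11, Dee)}
Filtering on color ≠ grey leaves {(black, CHI, 29, Alpha, 17, Kim), (black, CHI, 29, Alpha, 33, Fay), (black, CHI, 29, Delta, 17, Kim), (black, CHI, 29, Delta, 33, Fay), (black, DEN, 40, Alpha, 30, Lee), (black, DEN, 40, Delta, 30, Lee), (gold, ATL, 15, Orion, 22, Vic), (gold, ATL, 15, Orion, 40, Sam)}.
π[pname, city]: project onto (pname, city) (3 duplicate(s) eliminated) → {(Alpha, CHI), (Alpha, DEN), (Delta, CHI), (Delta, DEN), (Orion, ATL)}

{(Alpha, CHI), (Alpha, DEN), (Delta, CHI), (Delta, DEN), (Orion, ATL)}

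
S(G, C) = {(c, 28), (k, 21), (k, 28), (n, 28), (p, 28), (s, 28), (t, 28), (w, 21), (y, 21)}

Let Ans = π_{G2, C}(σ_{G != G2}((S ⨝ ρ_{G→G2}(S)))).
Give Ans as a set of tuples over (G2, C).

{(c, 28), (k, 21), (k, 28), (n, 28), (p, 28), (s, 28), (t, 28), (w, 21), (y, 21)}

ρ[G→G2]: schema becomes (G2, C); tuples unchanged.
Natural join on C: {(c, 28, c), (c, 28, k), (c, 28, n), (c, 28, p), (c, 28, s), (c, 28, t), (k, 21, k), (k, 21, w), (k, 21, y), (k, 28, c), (k, 28, k), (k, 28, n), (k, 28, p), (k, 28, s), (k, 28, t), (n, 28, c), (n, 28, k), (n, 28, n), (n, 28, p), (n, 28, s), (n, 28, t), (p, 28, c), (p, 28, k), (p, 28, n), (p, 28, p), (p, 28, s), (p, 28, t), (s, 28, c), (s, 28, k), (s, 28, n), (s, 28, p), (s, 28, s), (s, 28, t), (t, 28, c), (t, 28, k), (t, 28, n), (t, 28, p), (t, 28, s), (t, 28, t), (w, 21, k), (w, 21, w), (w, 21, y), (y, 21, k), (y, 21, w), (y, 21, y)}
Selection G != G2: {(c, 28, k), (c, 28, n), (c, 28, p), (c, 28, s), (c, 28, t), (k, 21, w), (k, 21, y), (k, 28, c), (k, 28, n), (k, 28, p), (k, 28, s), (k, 28, t), (n, 28, c), (n, 28, k), (n, 28, p), (n, 28, s), (n, 28, t), (p, 28, c), (p, 28, k), (p, 28, n), (p, 28, s), (p, 28, t), (s, 28, c), (s, 28, k), (s, 28, n), (s, 28, p), (s, 28, t), (t, 28, c), (t, 28, k), (t, 28, n), (t, 28, p), (t, 28, s), (w, 21, k), (w, 21, y), (y, 21, k), (y, 21, w)}
π_{G2, C} gives {(c, 28), (k, 21), (k, 28), (n, 28), (p, 28), (s, 28), (t, 28), (w, 21), (y, 21)} (27 duplicate(s) eliminated).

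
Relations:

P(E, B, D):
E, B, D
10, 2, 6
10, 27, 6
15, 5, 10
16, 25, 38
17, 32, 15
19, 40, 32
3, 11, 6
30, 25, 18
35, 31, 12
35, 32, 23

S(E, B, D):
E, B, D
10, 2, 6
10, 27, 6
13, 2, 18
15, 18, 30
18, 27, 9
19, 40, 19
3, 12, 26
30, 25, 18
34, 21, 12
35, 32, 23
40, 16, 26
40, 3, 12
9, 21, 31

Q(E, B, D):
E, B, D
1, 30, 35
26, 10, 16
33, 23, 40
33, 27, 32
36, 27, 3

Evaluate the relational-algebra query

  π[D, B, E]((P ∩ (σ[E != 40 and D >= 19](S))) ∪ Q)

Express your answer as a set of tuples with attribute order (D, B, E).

Filtering on E != 40 and D >= 19 leaves {(15, 18, 30), (19, 40, 19), (3, 12, 26), (35, 32, 23), (9, 21, 31)}.
Taking the intersection: {(35, 32, 23)}
Taking the union: {(1, 30, 35), (26, 10, 16), (33, 23, 40), (33, 27, 32), (35, 32, 23), (36, 27, 3)}
Keep only column(s) D, B, E: {(16, 10, 26), (23, 32, 35), (3, 27, 36), (32, 27, 33), (35, 30, 1), (40, 23, 33)}

{(16, 10, 26), (23, 32, 35), (3, 27, 36), (32, 27, 33), (35, 30, 1), (40, 23, 33)}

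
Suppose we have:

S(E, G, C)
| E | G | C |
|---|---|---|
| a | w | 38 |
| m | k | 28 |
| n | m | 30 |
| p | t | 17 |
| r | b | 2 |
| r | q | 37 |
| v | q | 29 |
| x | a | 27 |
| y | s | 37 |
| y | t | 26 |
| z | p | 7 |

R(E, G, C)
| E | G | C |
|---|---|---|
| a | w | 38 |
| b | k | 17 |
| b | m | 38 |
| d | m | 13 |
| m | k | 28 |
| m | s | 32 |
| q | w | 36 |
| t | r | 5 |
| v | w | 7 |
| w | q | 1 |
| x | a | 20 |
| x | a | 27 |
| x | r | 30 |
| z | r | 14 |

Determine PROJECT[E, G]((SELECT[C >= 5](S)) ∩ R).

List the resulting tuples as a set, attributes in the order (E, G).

{(a, w), (m, k), (x, a)}

Selection C >= 5: {(a, w, 38), (m, k, 28), (n, m, 30), (p, t, 17), (r, q, 37), (v, q, 29), (x, a, 27), (y, s, 37), (y, t, 26), (z, p, 7)}
Taking the intersection: {(a, w, 38), (m, k, 28), (x, a, 27)}
Keep only column(s) E, G: {(a, w), (m, k), (x, a)}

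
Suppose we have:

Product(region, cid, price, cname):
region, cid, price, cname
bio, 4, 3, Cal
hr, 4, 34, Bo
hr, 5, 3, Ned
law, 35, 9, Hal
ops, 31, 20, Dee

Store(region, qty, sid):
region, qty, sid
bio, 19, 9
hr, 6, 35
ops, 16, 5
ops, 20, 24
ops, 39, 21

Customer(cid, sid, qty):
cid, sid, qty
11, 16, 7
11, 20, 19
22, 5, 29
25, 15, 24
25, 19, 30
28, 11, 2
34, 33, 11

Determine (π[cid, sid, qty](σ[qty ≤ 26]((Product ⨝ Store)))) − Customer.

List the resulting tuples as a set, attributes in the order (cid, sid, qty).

Product ⋈ Store (natural join on region): {(bio, 4, 3, Cal, 19, 9), (hr, 4, 34, Bo, 6, 35), (hr, 5, 3, Ned, 6, 35), (ops, 31, 20, Dee, 16, 5), (ops, 31, 20, Dee, 20, 24), (ops, 31, 20, Dee, 39, 21)}
Selection qty ≤ 26: {(bio, 4, 3, Cal, 19, 9), (hr, 4, 34, Bo, 6, 35), (hr, 5, 3, Ned, 6, 35), (ops, 31, 20, Dee, 16, 5), (ops, 31, 20, Dee, 20, 24)}
Keep only column(s) cid, sid, qty: {(31, 24, 20), (31, 5, 16), (4, 35, 6), (4, 9, 19), (5, 35, 6)}
Set difference of the two operands is {(31, 24, 20), (31, 5, 16), (4, 35, 6), (4, 9, 19), (5, 35, 6)}.

{(31, 24, 20), (31, 5, 16), (4, 35, 6), (4, 9, 19), (5, 35, 6)}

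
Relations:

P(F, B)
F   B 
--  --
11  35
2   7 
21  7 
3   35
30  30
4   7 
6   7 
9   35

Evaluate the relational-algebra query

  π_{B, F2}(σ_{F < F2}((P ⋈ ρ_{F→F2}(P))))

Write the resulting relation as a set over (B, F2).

{(35, 11), (35, 9), (7, 21), (7, 4), (7, 6)}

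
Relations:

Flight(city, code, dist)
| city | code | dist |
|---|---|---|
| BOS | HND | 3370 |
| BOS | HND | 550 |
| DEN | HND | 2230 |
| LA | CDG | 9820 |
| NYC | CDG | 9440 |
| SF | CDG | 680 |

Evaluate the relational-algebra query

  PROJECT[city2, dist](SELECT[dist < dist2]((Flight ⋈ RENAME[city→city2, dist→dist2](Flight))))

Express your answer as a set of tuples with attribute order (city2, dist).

{(BOS, 2230), (BOS, 550), (DEN, 550), (LA, 680), (LA, 9440), (NYC, 680)}

ρ[city→city2, dist→dist2]: schema becomes (city2, code, dist2); tuples unchanged.
Flight ⋈ RENAME[city→city2, dist→dist2](Flight) (natural join on code): {(BOS, HND, 3370, BOS, 3370), (BOS, HND, 3370, BOS, 550), (BOS, HND, 3370, DEN, 2230), (BOS, HND, 550, BOS, 3370), (BOS, HND, 550, BOS, 550), (BOS, HND, 550, DEN, 2230), (DEN, HND, 2230, BOS, 3370), (DEN, HND, 2230, BOS, 550), (DEN, HND, 2230, DEN, 2230), (LA, CDG, 9820, LA, 9820), (LA, CDG, 9820, NYC, 9440), (LA, CDG, 9820, SF, 680), (NYC, CDG, 9440, LA, 9820), (NYC, CDG, 9440, NYC, 9440), (NYC, CDG, 9440, SF, 680), (SF, CDG, 680, LA, 9820), (SF, CDG, 680, NYC, 9440), (SF, CDG, 680, SF, 680)}
Selection dist < dist2: {(BOS, HND, 550, BOS, 3370), (BOS, HND, 550, DEN, 2230), (DEN, HND, 2230, BOS, 3370), (NYC, CDG, 9440, LA, 9820), (SF, CDG, 680, LA, 9820), (SF, CDG, 680, NYC, 9440)}
π_{city2, dist} gives {(BOS, 2230), (BOS, 550), (DEN, 550), (LA, 680), (LA, 9440), (NYC, 680)}.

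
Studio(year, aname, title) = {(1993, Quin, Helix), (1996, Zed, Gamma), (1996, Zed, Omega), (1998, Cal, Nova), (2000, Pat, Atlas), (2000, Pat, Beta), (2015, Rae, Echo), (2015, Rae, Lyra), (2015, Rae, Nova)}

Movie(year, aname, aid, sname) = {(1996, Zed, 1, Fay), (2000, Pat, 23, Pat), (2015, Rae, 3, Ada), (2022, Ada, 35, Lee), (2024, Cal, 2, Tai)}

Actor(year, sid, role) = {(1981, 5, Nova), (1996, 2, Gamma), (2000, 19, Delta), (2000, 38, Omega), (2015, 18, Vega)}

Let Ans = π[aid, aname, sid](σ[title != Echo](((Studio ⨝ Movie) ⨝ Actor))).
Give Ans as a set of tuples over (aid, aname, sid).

{(1, Zed, 2), (23, Pat, 19), (23, Pat, 38), (3, Rae, 18)}

Natural join on year, aname: {(1996, Zed, Gamma, 1, Fay), (1996, Zed, Omega, 1, Fay), (2000, Pat, Atlas, 23, Pat), (2000, Pat, Beta, 23, Pat), (2015, Rae, Echo, 3, Ada), (2015, Rae, Lyra, 3, Ada), (2015, Rae, Nova, 3, Ada)}
Natural join on year: {(1996, Zed, Gamma, 1, Fay, 2, Gamma), (1996, Zed, Omega, 1, Fay, 2, Gamma), (2000, Pat, Atlas, 23, Pat, 19, Delta), (2000, Pat, Atlas, 23, Pat, 38, Omega), (2000, Pat, Beta, 23, Pat, 19, Delta), (2000, Pat, Beta, 23, Pat, 38, Omega), (2015, Rae, Echo, 3, Ada, 18, Vega), (2015, Rae, Lyra, 3, Ada, 18, Vega), (2015, Rae, Nova, 3, Ada, 18, Vega)}
Apply σ_{title != Echo}; surviving tuples: {(1996, Zed, Gamma, 1, Fay, 2, Gamma), (1996, Zed, Omega, 1, Fay, 2, Gamma), (2000, Pat, Atlas, 23, Pat, 19, Delta), (2000, Pat, Atlas, 23, Pat, 38, Omega), (2000, Pat, Beta, 23, Pat, 19, Delta), (2000, Pat, Beta, 23, Pat, 38, Omega), (2015, Rae, Lyra, 3, Ada, 18, Vega), (2015, Rae, Nova, 3, Ada, 18, Vega)}
Keep only column(s) aid, aname, sid (4 duplicate(s) eliminated): {(1, Zed, 2), (23, Pat, 19), (23, Pat, 38), (3, Rae, 18)}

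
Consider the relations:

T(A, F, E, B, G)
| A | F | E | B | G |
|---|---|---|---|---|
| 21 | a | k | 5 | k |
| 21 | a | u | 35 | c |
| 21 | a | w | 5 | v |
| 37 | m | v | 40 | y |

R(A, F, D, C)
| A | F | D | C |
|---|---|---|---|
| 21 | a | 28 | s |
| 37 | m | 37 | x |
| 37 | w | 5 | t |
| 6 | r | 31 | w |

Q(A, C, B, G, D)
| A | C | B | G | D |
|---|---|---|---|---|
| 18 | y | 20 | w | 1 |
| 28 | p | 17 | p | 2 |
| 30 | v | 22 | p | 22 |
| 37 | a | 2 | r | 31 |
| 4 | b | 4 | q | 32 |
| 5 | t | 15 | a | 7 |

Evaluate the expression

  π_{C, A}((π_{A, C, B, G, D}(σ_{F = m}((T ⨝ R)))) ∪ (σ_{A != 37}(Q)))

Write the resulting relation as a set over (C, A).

Natural join on A, F: {(21, a, k, 5, k, 28, s), (21, a, u, 35, c, 28, s), (21, a, w, 5, v, 28, s), (37, m, v, 40, y, 37, x)}
Selection F = m: {(37, m, v, 40, y, 37, x)}
Projecting to A, C, B, G, D: {(37, x, 40, y, 37)}
Selection A != 37: {(18, y, 20, w, 1), (28, p, 17, p, 2), (30, v, 22, p, 22), (4, b, 4, q, 32), (5, t, 15, a, 7)}
Union: {(37, x, 40, y, 37)} with {(18, y, 20, w, 1), (28, p, 17, p, 2), (30, v, 22, p, 22), (4, b, 4, q, 32), (5, t, 15, a, 7)} → {(18, y, 20, w, 1), (28, p, 17, p, 2), (30, v, 22, p, 22), (37, x, 40, y, 37), (4, b, 4, q, 32), (5, t, 15, a, 7)}
Projecting to C, A: {(b, 4), (p, 28), (t, 5), (v, 30), (x, 37), (y, 18)}

{(b, 4), (p, 28), (t, 5), (v, 30), (x, 37), (y, 18)}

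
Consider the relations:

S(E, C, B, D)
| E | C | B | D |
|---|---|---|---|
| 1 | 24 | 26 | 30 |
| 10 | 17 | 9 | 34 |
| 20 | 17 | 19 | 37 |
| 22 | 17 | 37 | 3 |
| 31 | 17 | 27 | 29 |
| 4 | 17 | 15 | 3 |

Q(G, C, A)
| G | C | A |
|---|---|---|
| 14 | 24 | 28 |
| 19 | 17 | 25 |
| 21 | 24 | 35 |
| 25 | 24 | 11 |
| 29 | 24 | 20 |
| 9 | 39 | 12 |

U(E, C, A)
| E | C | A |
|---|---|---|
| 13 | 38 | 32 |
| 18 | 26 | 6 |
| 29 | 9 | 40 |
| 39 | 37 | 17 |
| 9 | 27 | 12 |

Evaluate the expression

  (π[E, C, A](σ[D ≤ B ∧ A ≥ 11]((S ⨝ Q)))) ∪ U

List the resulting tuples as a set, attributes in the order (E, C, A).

Natural join on C: {(1, 24, 26, 30, 14, 28), (1, 24, 26, 30, 21, 35), (1, 24, 26, 30, 25, 11), (1, 24, 26, 30, 29, 20), (10, 17, 9, 34, 19, 25), (20, 17, 19, 37, 19, 25), (22, 17, 37, 3, 19, 25), (31, 17, 27, 29, 19, 25), (4, 17, 15, 3, 19, 25)}
Selection D ≤ B ∧ A ≥ 11: {(22, 17, 37, 3, 19, 25), (4, 17, 15, 3, 19, 25)}
π_{E, C, A} gives {(22, 17, 25), (4, 17, 25)}.
Union: {(22, 17, 25), (4, 17, 25)} with {(13, 38, 32), (18, 26, 6), (29, 9, 40), (39, 37, 17), (9, 27, 12)} → {(13, 38, 32), (18, 26, 6), (22, 17, 25), (29, 9, 40), (39, 37, 17), (4, 17, 25), (9, 27, 12)}

{(13, 38, 32), (18, 26, 6), (22, 17, 25), (29, 9, 40), (39, 37, 17), (4, 17, 25), (9, 27, 12)}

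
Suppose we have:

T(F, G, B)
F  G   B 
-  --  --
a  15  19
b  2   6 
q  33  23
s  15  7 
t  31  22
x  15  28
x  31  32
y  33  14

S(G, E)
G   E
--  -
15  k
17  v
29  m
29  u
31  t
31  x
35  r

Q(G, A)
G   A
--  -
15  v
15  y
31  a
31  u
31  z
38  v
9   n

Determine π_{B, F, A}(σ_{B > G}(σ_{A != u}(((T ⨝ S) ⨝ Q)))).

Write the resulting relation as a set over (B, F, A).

Natural join on G: {(a, 15, 19, k), (s, 15, 7, k), (t, 31, 22, t), (t, 31, 22, x), (x, 15, 28, k), (x, 31, 32, t), (x, 31, 32, x)}
Natural join on G: {(a, 15, 19, k, v), (a, 15, 19, k, y), (s, 15, 7, k, v), (s, 15, 7, k, y), (t, 31, 22, t, a), (t, 31, 22, t, u), (t, 31, 22, t, z), (t, 31, 22, x, a), (t, 31, 22, x, u), (t, 31, 22, x, z), (x, 15, 28, k, v), (x, 15, 28, k, y), (x, 31, 32, t, a), (x, 31, 32, t, u), (x, 31, 32, t, z), (x, 31, 32, x, a), (x, 31, 32, x, u), (x, 31, 32, x, z)}
Apply σ_{A != u}; surviving tuples: {(a, 15, 19, k, v), (a, 15, 19, k, y), (s, 15, 7, k, v), (s, 15, 7, k, y), (t, 31, 22, t, a), (t, 31, 22, t, z), (t, 31, 22, x, a), (t, 31, 22, x, z), (x, 15, 28, k, v), (x, 15, 28, k, y), (x, 31, 32, t, a), (x, 31, 32, t, z), (x, 31, 32, x, a), (x, 31, 32, x, z)}
Apply σ_{B > G}; surviving tuples: {(a, 15, 19, k, v), (a, 15, 19, k, y), (x, 15, 28, k, v), (x, 15, 28, k, y), (x, 31, 32, t, a), (x, 31, 32, t, z), (x, 31, 32, x, a), (x, 31, 32, x, z)}
Keep only column(s) B, F, A (2 duplicate(s) eliminated): {(19, a, v), (19, a, y), (28, x, v), (28, x, y), (32, x, a), (32, x, z)}

{(19, a, v), (19, a, y), (28, x, v), (28, x, y), (32, x, a), (32, x, z)}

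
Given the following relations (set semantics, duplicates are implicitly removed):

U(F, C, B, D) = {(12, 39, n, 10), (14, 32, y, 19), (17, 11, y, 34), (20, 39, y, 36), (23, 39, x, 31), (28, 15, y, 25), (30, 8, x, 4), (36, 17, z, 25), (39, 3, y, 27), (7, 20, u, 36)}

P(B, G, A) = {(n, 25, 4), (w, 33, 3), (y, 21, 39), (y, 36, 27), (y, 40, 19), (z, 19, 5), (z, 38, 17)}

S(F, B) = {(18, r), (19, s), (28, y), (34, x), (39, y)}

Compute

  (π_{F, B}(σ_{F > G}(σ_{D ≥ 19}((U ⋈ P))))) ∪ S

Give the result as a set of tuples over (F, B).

Joining U and P on B yields {(12, 39, n, 10, 25, 4), (14, 32, y, 19, 21, 39), (14, 32, y, 19, 36, 27), (14, 32, y, 19, 40, 19), (17, 11, y, 34, 21, 39), (17, 11, y, 34, 36, 27), (17, 11, y, 34, 40, 19), (20, 39, y, 36, 21, 39), (20, 39, y, 36, 36, 27), (20, 39, y, 36, 40, 19), (28, 15, y, 25, 21, 39), (28, 15, y, 25, 36, 27), (28, 15, y, 25, 40, 19), (36, 17, z, 25, 19, 5), (36, 17, z, 25, 38, 17), (39, 3, y, 27, 21, 39), (39, 3, y, 27, 36, 27), (39, 3, y, 27, 40, 19)}.
σ[D ≥ 19]: keep tuples satisfying D ≥ 19 → {(14, 32, y, 19, 21, 39), (14, 32, y, 19, 36, 27), (14, 32, y, 19, 40, 19), (17, 11, y, 34, 21, 39), (17, 11, y, 34, 36, 27), (17, 11, y, 34, 40, 19), (20, 39, y, 36, 21, 39), (20, 39, y, 36, 36, 27), (20, 39, y, 36, 40, 19), (28, 15, y, 25, 21, 39), (28, 15, y, 25, 36, 27), (28, 15, y, 25, 40, 19), (36, 17, z, 25, 19, 5), (36, 17, z, 25, 38, 17), (39, 3, y, 27, 21, 39), (39, 3, y, 27, 36, 27), (39, 3, y, 27, 40, 19)}
σ[F > G]: keep tuples satisfying F > G → {(28, 15, y, 25, 21, 39), (36, 17, z, 25, 19, 5), (39, 3, y, 27, 21, 39), (39, 3, y, 27, 36, 27)}
Projecting to F, B (1 duplicate(s) eliminated): {(28, y), (36, z), (39, y)}
Union: {(28, y), (36, z), (39, y)} with {(18, r), (19, s), (28, y), (34, x), (39, y)} → {(18, r), (19, s), (28, y), (34, x), (36, z), (39, y)}

{(18, r), (19, s), (28, y), (34, x), (36, z), (39, y)}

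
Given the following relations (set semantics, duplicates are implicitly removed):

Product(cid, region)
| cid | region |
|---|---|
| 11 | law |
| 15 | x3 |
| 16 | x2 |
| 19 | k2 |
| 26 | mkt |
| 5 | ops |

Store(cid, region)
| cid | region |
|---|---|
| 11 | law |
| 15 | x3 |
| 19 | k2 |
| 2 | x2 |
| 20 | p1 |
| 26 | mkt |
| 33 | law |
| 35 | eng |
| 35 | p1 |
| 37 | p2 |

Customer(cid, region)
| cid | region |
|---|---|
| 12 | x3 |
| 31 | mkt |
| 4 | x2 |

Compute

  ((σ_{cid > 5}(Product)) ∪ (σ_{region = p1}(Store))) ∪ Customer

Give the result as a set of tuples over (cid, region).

{(11, law), (12, x3), (15, x3), (16, x2), (19, k2), (20, p1), (26, mkt), (31, mkt), (35, p1), (4, x2)}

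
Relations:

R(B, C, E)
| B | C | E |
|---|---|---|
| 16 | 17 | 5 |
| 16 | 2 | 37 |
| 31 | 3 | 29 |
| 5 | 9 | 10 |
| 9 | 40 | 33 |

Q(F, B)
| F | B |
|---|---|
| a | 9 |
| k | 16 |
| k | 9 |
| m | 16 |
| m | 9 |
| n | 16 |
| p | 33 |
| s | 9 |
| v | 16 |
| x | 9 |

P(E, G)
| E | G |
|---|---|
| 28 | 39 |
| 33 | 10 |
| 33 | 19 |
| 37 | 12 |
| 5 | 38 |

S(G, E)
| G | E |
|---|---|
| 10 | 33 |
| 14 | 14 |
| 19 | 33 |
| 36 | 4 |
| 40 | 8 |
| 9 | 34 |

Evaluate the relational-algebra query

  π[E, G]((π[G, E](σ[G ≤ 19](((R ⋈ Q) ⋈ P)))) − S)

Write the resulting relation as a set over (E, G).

Natural join on B: {(16, 17, 5, k), (16, 17, 5, m), (16, 17, 5, n), (16, 17, 5, v), (16, 2, 37, k), (16, 2, 37, m), (16, 2, 37, n), (16, 2, 37, v), (9, 40, 33, a), (9, 40, 33, k), (9, 40, 33, m), (9, 40, 33, s), (9, 40, 33, x)}
Natural join on E: {(16, 17, 5, k, 38), (16, 17, 5, m, 38), (16, 17, 5, n, 38), (16, 17, 5, v, 38), (16, 2, 37, k, 12), (16, 2, 37, m, 12), (16, 2, 37, n, 12), (16, 2, 37, v, 12), (9, 40, 33, a, 10), (9, 40, 33, a, 19), (9, 40, 33, k, 10), (9, 40, 33, k, 19), (9, 40, 33, m, 10), (9, 40, 33, m, 19), (9, 40, 33, s, 10), (9, 40, 33, s, 19), (9, 40, 33, x, 10), (9, 40, 33, x, 19)}
Selection G ≤ 19: {(16, 2, 37, k, 12), (16, 2, 37, m, 12), (16, 2, 37, n, 12), (16, 2, 37, v, 12), (9, 40, 33, a, 10), (9, 40, 33, a, 19), (9, 40, 33, k, 10), (9, 40, 33, k, 19), (9, 40, 33, m, 10), (9, 40, 33, m, 19), (9, 40, 33, s, 10), (9, 40, 33, s, 19), (9, 40, 33, x, 10), (9, 40, 33, x, 19)}
π_{G, E} gives {(10, 33), (12, 37), (19, 33)} (11 duplicate(s) eliminated).
Taking the difference: {(12, 37)}
π_{E, G} gives {(37, 12)}.

{(37, 12)}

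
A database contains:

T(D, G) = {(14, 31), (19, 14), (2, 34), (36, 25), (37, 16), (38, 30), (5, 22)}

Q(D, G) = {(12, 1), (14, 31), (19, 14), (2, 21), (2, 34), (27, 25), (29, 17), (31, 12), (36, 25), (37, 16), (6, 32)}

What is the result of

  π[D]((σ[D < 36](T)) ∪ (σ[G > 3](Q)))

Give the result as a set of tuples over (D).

{14, 19, 2, 27, 29, 31, 36, 37, 5, 6}

Apply σ_{D < 36}; surviving tuples: {(14, 31), (19, 14), (2, 34), (5, 22)}
Apply σ_{G > 3}; surviving tuples: {(14, 31), (19, 14), (2, 21), (2, 34), (27, 25), (29, 17), (31, 12), (36, 25), (37, 16), (6, 32)}
Union: {(14, 31), (19, 14), (2, 34), (5, 22)} with {(14, 31), (19, 14), (2, 21), (2, 34), (27, 25), (29, 17), (31, 12), (36, 25), (37, 16), (6, 32)} → {(14, 31), (19, 14), (2, 21), (2, 34), (27, 25), (29, 17), (31, 12), (36, 25), (37, 16), (5, 22), (6, 32)}
π[D]: project onto (D) (1 duplicate(s) eliminated) → {14, 19, 2, 27, 29, 31, 36, 37, 5, 6}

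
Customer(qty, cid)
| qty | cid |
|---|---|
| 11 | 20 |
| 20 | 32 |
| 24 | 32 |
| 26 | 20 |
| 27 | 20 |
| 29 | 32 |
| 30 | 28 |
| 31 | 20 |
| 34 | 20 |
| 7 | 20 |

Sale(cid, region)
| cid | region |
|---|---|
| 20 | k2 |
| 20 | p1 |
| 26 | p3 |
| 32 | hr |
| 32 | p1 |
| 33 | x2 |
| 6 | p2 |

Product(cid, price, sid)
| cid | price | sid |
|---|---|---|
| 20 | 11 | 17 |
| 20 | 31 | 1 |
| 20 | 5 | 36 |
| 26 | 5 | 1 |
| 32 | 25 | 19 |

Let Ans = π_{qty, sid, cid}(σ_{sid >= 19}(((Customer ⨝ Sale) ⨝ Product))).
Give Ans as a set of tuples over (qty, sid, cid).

{(11, 36, 20), (20, 19, 32), (24, 19, 32), (26, 36, 20), (27, 36, 20), (29, 19, 32), (31, 36, 20), (34, 36, 20), (7, 36, 20)}

Natural join on cid: {(11, 20, k2), (11, 20, p1), (20, 32, hr), (20, 32, p1), (24, 32, hr), (24, 32, p1), (26, 20, k2), (26, 20, p1), (27, 20, k2), (27, 20, p1), (29, 32, hr), (29, 32, p1), (31, 20, k2), (31, 20, p1), (34, 20, k2), (34, 20, p1), (7, 20, k2), (7, 20, p1)}
Natural join on cid: {(11, 20, k2, 11, 17), (11, 20, k2, 31, 1), (11, 20, k2, 5, 36), (11, 20, p1, 11, 17), (11, 20, p1, 31, 1), (11, 20, p1, 5, 36), (20, 32, hr, 25, 19), (20, 32, p1, 25, 19), (24, 32, hr, 25, 19), (24, 32, p1, 25, 19), (26, 20, k2, 11, 17), (26, 20, k2, 31, 1), (26, 20, k2, 5, 36), (26, 20, p1, 11, 17), (26, 20, p1, 31, 1), (26, 20, p1, 5, 36), (27, 20, k2, 11, 17), (27, 20, k2, 31, 1), (27, 20, k2, 5, 36), (27, 20, p1, 11, 17), (27, 20, p1, 31, 1), (27, 20, p1, 5, 36), (29, 32, hr, 25, 19), (29, 32, p1, 25, 19), (31, 20, k2, 11, 17), (31, 20, k2, 31, 1), (31, 20, k2, 5, 36), (31, 20, p1, 11, 17), (31, 20, p1, 31, 1), (31, 20, p1, 5, 36), (34, 20, k2, 11, 17), (34, 20, k2, 31, 1), (34, 20, k2, 5, 36), (34, 20, p1, 11, 17), (34, 20, p1, 31, 1), (34, 20, p1, 5, 36), (7, 20, k2, 11, 17), (7, 20, k2, 31, 1), (7, 20, k2, 5, 36), (7, 20, p1, 11, 17), (7, 20, p1, 31, 1), (7, 20, p1, 5, 36)}
Apply σ_{sid >= 19}; surviving tuples: {(11, 20, k2, 5, 36), (11, 20, p1, 5, 36), (20, 32, hr, 25, 19), (20, 32, p1, 25, 19), (24, 32, hr, 25, 19), (24, 32, p1, 25, 19), (26, 20, k2, 5, 36), (26, 20, p1, 5, 36), (27, 20, k2, 5, 36), (27, 20, p1, 5, 36), (29, 32, hr, 25, 19), (29, 32, p1, 25, 19), (31, 20, k2, 5, 36), (31, 20, p1, 5, 36), (34, 20, k2, 5, 36), (34, 20, p1, 5, 36), (7, 20, k2, 5, 36), (7, 20, p1, 5, 36)}
Projecting to qty, sid, cid (9 duplicate(s) eliminated): {(11, 36, 20), (20, 19, 32), (24, 19, 32), (26, 36, 20), (27, 36, 20), (29, 19, 32), (31, 36, 20), (34, 36, 20), (7, 36, 20)}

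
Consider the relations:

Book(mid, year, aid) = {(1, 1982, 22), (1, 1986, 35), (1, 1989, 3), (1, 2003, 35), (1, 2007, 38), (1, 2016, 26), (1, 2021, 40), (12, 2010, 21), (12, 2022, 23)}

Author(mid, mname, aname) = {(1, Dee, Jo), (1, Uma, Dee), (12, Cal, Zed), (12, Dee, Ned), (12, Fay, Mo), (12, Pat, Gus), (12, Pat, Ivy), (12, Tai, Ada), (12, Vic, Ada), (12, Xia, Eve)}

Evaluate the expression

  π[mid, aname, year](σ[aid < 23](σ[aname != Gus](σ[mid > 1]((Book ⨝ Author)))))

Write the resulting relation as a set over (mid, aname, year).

{(12, Ada, 2010), (12, Eve, 2010), (12, Ivy, 2010), (12, Mo, 2010), (12, Ned, 2010), (12, Zed, 2010)}

Book ⋈ Author (natural join on mid): {(1, 1982, 22, Dee, Jo), (1, 1982, 22, Uma, Dee), (1, 1986, 35, Dee, Jo), (1, 1986, 35, Uma, Dee), (1, 1989, 3, Dee, Jo), (1, 1989, 3, Uma, Dee), (1, 2003, 35, Dee, Jo), (1, 2003, 35, Uma, Dee), (1, 2007, 38, Dee, Jo), (1, 2007, 38, Uma, Dee), (1, 2016, 26, Dee, Jo), (1, 2016, 26, Uma, Dee), (1, 2021, 40, Dee, Jo), (1, 2021, 40, Uma, Dee), (12, 2010, 21, Cal, Zed), (12, 2010, 21, Dee, Ned), (12, 2010, 21, Fay, Mo), (12, 2010, 21, Pat, Gus), (12, 2010, 21, Pat, Ivy), (12, 2010, 21, Tai, Ada), (12, 2010, 21, Vic, Ada), (12, 2010, 21, Xia, Eve), (12, 2022, 23, Cal, Zed), (12, 2022, 23, Dee, Ned), (12, 2022, 23, Fay, Mo), (12, 2022, 23, Pat, Gus), (12, 2022, 23, Pat, Ivy), (12, 2022, 23, Tai, Ada), (12, 2022, 23, Vic, Ada), (12, 2022, 23, Xia, Eve)}
Selection mid > 1: {(12, 2010, 21, Cal, Zed), (12, 2010, 21, Dee, Ned), (12, 2010, 21, Fay, Mo), (12, 2010, 21, Pat, Gus), (12, 2010, 21, Pat, Ivy), (12, 2010, 21, Tai, Ada), (12, 2010, 21, Vic, Ada), (12, 2010, 21, Xia, Eve), (12, 2022, 23, Cal, Zed), (12, 2022, 23, Dee, Ned), (12, 2022, 23, Fay, Mo), (12, 2022, 23, Pat, Gus), (12, 2022, 23, Pat, Ivy), (12, 2022, 23, Tai, Ada), (12, 2022, 23, Vic, Ada), (12, 2022, 23, Xia, Eve)}
Selection aname != Gus: {(12, 2010, 21, Cal, Zed), (12, 2010, 21, Dee, Ned), (12, 2010, 21, Fay, Mo), (12, 2010, 21, Pat, Ivy), (12, 2010, 21, Tai, Ada), (12, 2010, 21, Vic, Ada), (12, 2010, 21, Xia, Eve), (12, 2022, 23, Cal, Zed), (12, 2022, 23, Dee, Ned), (12, 2022, 23, Fay, Mo), (12, 2022, 23, Pat, Ivy), (12, 2022, 23, Tai, Ada), (12, 2022, 23, Vic, Ada), (12, 2022, 23, Xia, Eve)}
Selection aid < 23: {(12, 2010, 21, Cal, Zed), (12, 2010, 21, Dee, Ned), (12, 2010, 21, Fay, Mo), (12, 2010, 21, Pat, Ivy), (12, 2010, 21, Tai, Ada), (12, 2010, 21, Vic, Ada), (12, 2010, 21, Xia, Eve)}
π_{mid, aname, year} gives {(12, Ada, 2010), (12, Eve, 2010), (12, Ivy, 2010), (12, Mo, 2010), (12, Ned, 2010), (12, Zed, 2010)} (1 duplicate(s) eliminated).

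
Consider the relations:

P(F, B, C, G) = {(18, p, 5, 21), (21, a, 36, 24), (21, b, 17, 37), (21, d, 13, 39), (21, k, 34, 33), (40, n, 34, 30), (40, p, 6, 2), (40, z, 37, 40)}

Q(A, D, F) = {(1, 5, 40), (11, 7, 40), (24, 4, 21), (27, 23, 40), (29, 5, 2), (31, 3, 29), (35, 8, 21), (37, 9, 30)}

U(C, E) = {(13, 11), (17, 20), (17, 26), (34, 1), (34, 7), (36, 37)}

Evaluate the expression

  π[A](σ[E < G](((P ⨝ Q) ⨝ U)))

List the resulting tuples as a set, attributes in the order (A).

{1, 11, 24, 27, 35}

P ⋈ Q (natural join on F): {(21, a, 36, 24, 24, 4), (21, a, 36, 24, 35, 8), (21, b, 17, 37, 24, 4), (21, b, 17, 37, 35, 8), (21, d, 13, 39, 24, 4), (21, d, 13, 39, 35, 8), (21, k, 34, 33, 24, 4), (21, k, 34, 33, 35, 8), (40, n, 34, 30, 1, 5), (40, n, 34, 30, 11, 7), (40, n, 34, 30, 27, 23), (40, p, 6, 2, 1, 5), (40, p, 6, 2, 11, 7), (40, p, 6, 2, 27, 23), (40, z, 37, 40, 1, 5), (40, z, 37, 40, 11, 7), (40, z, 37, 40, 27, 23)}
(P ⨝ Q) ⋈ U (natural join on C): {(21, a, 36, 24, 24, 4, 37), (21, a, 36, 24, 35, 8, 37), (21, b, 17, 37, 24, 4, 20), (21, b, 17, 37, 24, 4, 26), (21, b, 17, 37, 35, 8, 20), (21, b, 17, 37, 35, 8, 26), (21, d, 13, 39, 24, 4, 11), (21, d, 13, 39, 35, 8, 11), (21, k, 34, 33, 24, 4, 1), (21, k, 34, 33, 24, 4, 7), (21, k, 34, 33, 35, 8, 1), (21, k, 34, 33, 35, 8, 7), (40, n, 34, 30, 1, 5, 1), (40, n, 34, 30, 1, 5, 7), (40, n, 34, 30, 11, 7, 1), (40, n, 34, 30, 11, 7, 7), (40, n, 34, 30, 27, 23, 1), (40, n, 34, 30, 27, 23, 7)}
Filtering on E < G leaves {(21, b, 17, 37, 24, 4, 20), (21, b, 17, 37, 24, 4, 26), (21, b, 17, 37, 35, 8, 20), (21, b, 17, 37, 35, 8, 26), (21, d, 13, 39, 24, 4, 11), (21, d, 13, 39, 35, 8, 11), (21, k, 34, 33, 24, 4, 1), (21, k, 34, 33, 24, 4, 7), (21, k, 34, 33, 35, 8, 1), (21, k, 34, 33, 35, 8, 7), (40, n, 34, 30, 1, 5, 1), (40, n, 34, 30, 1, 5, 7), (40, n, 34, 30, 11, 7, 1), (40, n, 34, 30, 11, 7, 7), (40, n, 34, 30, 27, 23, 1), (40, n, 34, 30, 27, 23, 7)}.
π_{A} gives {1, 11, 24, 27, 35} (11 duplicate(s) eliminated).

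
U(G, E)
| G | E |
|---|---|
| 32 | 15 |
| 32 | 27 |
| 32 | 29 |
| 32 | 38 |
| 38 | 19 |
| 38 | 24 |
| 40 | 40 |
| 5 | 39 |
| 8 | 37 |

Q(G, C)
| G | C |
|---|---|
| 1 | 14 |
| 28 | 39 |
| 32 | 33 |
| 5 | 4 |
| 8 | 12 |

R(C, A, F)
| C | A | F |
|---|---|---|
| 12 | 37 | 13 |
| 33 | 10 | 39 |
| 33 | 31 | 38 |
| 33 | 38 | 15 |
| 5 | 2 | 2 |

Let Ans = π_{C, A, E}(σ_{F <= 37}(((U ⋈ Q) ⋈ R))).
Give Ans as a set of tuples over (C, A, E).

{(12, 37, 37), (33, 38, 15), (33, 38, 27), (33, 38, 29), (33, 38, 38)}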